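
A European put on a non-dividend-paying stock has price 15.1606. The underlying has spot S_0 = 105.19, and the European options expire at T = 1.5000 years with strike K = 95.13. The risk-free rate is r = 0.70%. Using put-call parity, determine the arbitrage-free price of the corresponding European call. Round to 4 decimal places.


Answer: Call price = 26.2142

Derivation:
Put-call parity: C - P = S_0 * exp(-qT) - K * exp(-rT).
S_0 * exp(-qT) = 105.1900 * 1.00000000 = 105.19000000
K * exp(-rT) = 95.1300 * 0.98955493 = 94.13636074
C = P + S*exp(-qT) - K*exp(-rT)
C = 15.1606 + 105.19000000 - 94.13636074 = 26.2142


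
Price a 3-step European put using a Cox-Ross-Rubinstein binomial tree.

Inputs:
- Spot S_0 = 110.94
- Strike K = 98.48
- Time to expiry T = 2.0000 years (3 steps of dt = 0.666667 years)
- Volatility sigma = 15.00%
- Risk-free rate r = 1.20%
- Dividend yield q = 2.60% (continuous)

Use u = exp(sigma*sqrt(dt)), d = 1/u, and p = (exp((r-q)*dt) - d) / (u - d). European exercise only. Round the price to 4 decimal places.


Answer: Price = V(0,0) = 4.0162

Derivation:
dt = T/N = 0.666667
u = exp(sigma*sqrt(dt)) = 1.130290; d = 1/u = 0.884728
p = (exp((r-q)*dt) - d) / (u - d) = 0.431588
Discount per step: exp(-r*dt) = 0.992032
Stock lattice S(k, i) with i counting down-moves:
  k=0: S(0,0) = 110.9400
  k=1: S(1,0) = 125.3944; S(1,1) = 98.1518
  k=2: S(2,0) = 141.7321; S(2,1) = 110.9400; S(2,2) = 86.8377
  k=3: S(3,0) = 160.1984; S(3,1) = 125.3944; S(3,2) = 98.1518; S(3,3) = 76.8278
Terminal payoffs V(N, i) = max(K - S_T, 0):
  V(3,0) = 0.000000; V(3,1) = 0.000000; V(3,2) = 0.328223; V(3,3) = 21.652238
Backward induction: V(k, i) = exp(-r*dt) * [p * V(k+1, i) + (1-p) * V(k+1, i+1)].
  V(2,0) = exp(-r*dt) * [p*0.000000 + (1-p)*0.000000] = 0.000000
  V(2,1) = exp(-r*dt) * [p*0.000000 + (1-p)*0.328223] = 0.185079
  V(2,2) = exp(-r*dt) * [p*0.328223 + (1-p)*21.652238] = 12.349847
  V(1,0) = exp(-r*dt) * [p*0.000000 + (1-p)*0.185079] = 0.104363
  V(1,1) = exp(-r*dt) * [p*0.185079 + (1-p)*12.349847] = 7.043104
  V(0,0) = exp(-r*dt) * [p*0.104363 + (1-p)*7.043104] = 4.016166


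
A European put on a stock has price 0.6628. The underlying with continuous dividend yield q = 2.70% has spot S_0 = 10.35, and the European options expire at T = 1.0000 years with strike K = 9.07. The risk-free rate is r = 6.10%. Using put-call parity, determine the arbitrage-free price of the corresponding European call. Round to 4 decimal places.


Put-call parity: C - P = S_0 * exp(-qT) - K * exp(-rT).
S_0 * exp(-qT) = 10.3500 * 0.97336124 = 10.07428885
K * exp(-rT) = 9.0700 * 0.94082324 = 8.53326678
C = P + S*exp(-qT) - K*exp(-rT)
C = 0.6628 + 10.07428885 - 8.53326678 = 2.2038

Answer: Call price = 2.2038


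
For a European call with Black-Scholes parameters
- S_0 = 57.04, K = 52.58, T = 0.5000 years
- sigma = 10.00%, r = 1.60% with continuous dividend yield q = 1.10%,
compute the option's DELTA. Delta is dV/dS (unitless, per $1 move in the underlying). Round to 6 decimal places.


d1 = 1.2221203233; d2 = 1.1514096452
phi(d1) = 0.1890530576; exp(-qT) = 0.9945150973; exp(-rT) = 0.9920319148
N(d1) = 0.8891689357
Delta = exp(-qT) * N(d1) = 0.9945150973 * 0.8891689357 = 0.884292

Answer: Delta = 0.884292


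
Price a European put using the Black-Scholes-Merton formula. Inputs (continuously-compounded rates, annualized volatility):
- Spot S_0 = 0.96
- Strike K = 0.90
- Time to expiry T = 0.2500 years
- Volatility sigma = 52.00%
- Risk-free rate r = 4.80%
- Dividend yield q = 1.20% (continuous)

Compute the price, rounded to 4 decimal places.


d1 = (ln(S/K) + (r - q + 0.5*sigma^2) * T) / (sigma * sqrt(T)) = 0.41284047
d2 = d1 - sigma * sqrt(T) = 0.15284047
exp(-rT) = 0.98807171; exp(-qT) = 0.99700450
P = K * exp(-rT) * N(-d2) - S_0 * exp(-qT) * N(-d1)
N(-d1) = 0.33986175; N(-d2) = 0.43926204
P = 0.9000 * 0.98807171 * 0.43926204 - 0.9600 * 0.99700450 * 0.33986175 = 0.0653

Answer: Price = 0.0653


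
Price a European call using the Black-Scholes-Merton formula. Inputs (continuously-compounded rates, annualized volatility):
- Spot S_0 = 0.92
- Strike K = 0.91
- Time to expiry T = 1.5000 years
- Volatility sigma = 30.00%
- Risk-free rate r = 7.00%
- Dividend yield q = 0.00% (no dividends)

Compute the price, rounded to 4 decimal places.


d1 = (ln(S/K) + (r - q + 0.5*sigma^2) * T) / (sigma * sqrt(T)) = 0.49923070
d2 = d1 - sigma * sqrt(T) = 0.13180724
exp(-rT) = 0.90032452; exp(-qT) = 1.00000000
C = S_0 * exp(-qT) * N(d1) - K * exp(-rT) * N(d2)
N(d1) = 0.69119156; N(d2) = 0.55243162
C = 0.9200 * 1.00000000 * 0.69119156 - 0.9100 * 0.90032452 * 0.55243162 = 0.1833

Answer: Price = 0.1833


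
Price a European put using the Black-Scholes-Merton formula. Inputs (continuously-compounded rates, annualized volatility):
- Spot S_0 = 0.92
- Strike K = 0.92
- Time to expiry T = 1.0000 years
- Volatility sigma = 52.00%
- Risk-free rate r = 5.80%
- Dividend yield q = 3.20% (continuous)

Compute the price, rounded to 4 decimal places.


Answer: Price = 0.1692

Derivation:
d1 = (ln(S/K) + (r - q + 0.5*sigma^2) * T) / (sigma * sqrt(T)) = 0.31000000
d2 = d1 - sigma * sqrt(T) = -0.21000000
exp(-rT) = 0.94364995; exp(-qT) = 0.96850658
P = K * exp(-rT) * N(-d2) - S_0 * exp(-qT) * N(-d1)
N(-d1) = 0.37828048; N(-d2) = 0.58316616
P = 0.9200 * 0.94364995 * 0.58316616 - 0.9200 * 0.96850658 * 0.37828048 = 0.1692


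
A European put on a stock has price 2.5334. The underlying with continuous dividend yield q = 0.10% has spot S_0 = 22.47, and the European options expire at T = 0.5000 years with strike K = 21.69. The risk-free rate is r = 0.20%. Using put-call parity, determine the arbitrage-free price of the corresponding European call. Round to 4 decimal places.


Answer: Call price = 3.3238

Derivation:
Put-call parity: C - P = S_0 * exp(-qT) - K * exp(-rT).
S_0 * exp(-qT) = 22.4700 * 0.99950012 = 22.45876781
K * exp(-rT) = 21.6900 * 0.99900050 = 21.66832084
C = P + S*exp(-qT) - K*exp(-rT)
C = 2.5334 + 22.45876781 - 21.66832084 = 3.3238


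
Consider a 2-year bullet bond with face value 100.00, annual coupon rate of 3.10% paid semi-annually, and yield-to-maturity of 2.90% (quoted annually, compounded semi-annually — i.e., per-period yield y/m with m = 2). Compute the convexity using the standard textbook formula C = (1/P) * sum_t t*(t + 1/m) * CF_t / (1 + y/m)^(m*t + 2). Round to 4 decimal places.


Answer: Convexity = 4.7118

Derivation:
Coupon per period c = face * coupon_rate / m = 1.550000
Periods per year m = 2; per-period yield y/m = 0.014500
Number of cashflows N = 4
Cashflows (t years, CF_t, discount factor 1/(1+y/m)^(m*t), PV):
  t = 0.5000: CF_t = 1.550000, DF = 0.985707, PV = 1.527846
  t = 1.0000: CF_t = 1.550000, DF = 0.971619, PV = 1.506009
  t = 1.5000: CF_t = 1.550000, DF = 0.957732, PV = 1.484484
  t = 2.0000: CF_t = 101.550000, DF = 0.944043, PV = 95.867571
Price P = sum_t PV_t = 100.385910
Convexity numerator sum_t t*(t + 1/m) * CF_t / (1+y/m)^(m*t + 2):
  t = 0.5000: term = 0.742242
  t = 1.0000: term = 2.194900
  t = 1.5000: term = 4.327058
  t = 2.0000: term = 465.733657
Convexity = (1/P) * sum = 472.997857 / 100.385910 = 4.711795


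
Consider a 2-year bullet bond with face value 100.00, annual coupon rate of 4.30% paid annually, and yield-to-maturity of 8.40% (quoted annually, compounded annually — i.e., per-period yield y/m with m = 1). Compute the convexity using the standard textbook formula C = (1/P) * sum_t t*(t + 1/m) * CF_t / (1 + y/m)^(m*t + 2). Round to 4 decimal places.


Coupon per period c = face * coupon_rate / m = 4.300000
Periods per year m = 1; per-period yield y/m = 0.084000
Number of cashflows N = 2
Cashflows (t years, CF_t, discount factor 1/(1+y/m)^(m*t), PV):
  t = 1.0000: CF_t = 4.300000, DF = 0.922509, PV = 3.966790
  t = 2.0000: CF_t = 104.300000, DF = 0.851023, PV = 88.761727
Price P = sum_t PV_t = 92.728517
Convexity numerator sum_t t*(t + 1/m) * CF_t / (1+y/m)^(m*t + 2):
  t = 1.0000: term = 6.751661
  t = 2.0000: term = 453.229772
Convexity = (1/P) * sum = 459.981432 / 92.728517 = 4.960518

Answer: Convexity = 4.9605


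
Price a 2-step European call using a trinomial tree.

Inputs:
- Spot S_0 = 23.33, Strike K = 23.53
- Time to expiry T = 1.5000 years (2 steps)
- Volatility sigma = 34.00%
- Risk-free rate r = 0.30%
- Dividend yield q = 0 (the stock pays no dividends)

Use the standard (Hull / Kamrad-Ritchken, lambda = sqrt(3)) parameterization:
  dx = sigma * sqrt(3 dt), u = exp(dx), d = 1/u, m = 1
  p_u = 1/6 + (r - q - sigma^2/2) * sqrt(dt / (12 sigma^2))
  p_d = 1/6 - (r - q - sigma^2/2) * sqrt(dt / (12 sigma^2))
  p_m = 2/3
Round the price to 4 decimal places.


dt = T/N = 0.750000; dx = sigma*sqrt(3*dt) = 0.510000
u = exp(dx) = 1.665291; d = 1/u = 0.600496
p_u = 0.126373, p_m = 0.666667, p_d = 0.206961
Discount per step: exp(-r*dt) = 0.997753
Stock lattice S(k, j) with j the centered position index:
  k=0: S(0,+0) = 23.3300
  k=1: S(1,-1) = 14.0096; S(1,+0) = 23.3300; S(1,+1) = 38.8512
  k=2: S(2,-2) = 8.4127; S(2,-1) = 14.0096; S(2,+0) = 23.3300; S(2,+1) = 38.8512; S(2,+2) = 64.6986
Terminal payoffs V(N, j) = max(S_T - K, 0):
  V(2,-2) = 0.000000; V(2,-1) = 0.000000; V(2,+0) = 0.000000; V(2,+1) = 15.321244; V(2,+2) = 41.168634
Backward induction: V(k, j) = exp(-r*dt) * [p_u * V(k+1, j+1) + p_m * V(k+1, j) + p_d * V(k+1, j-1)]
  V(1,-1) = exp(-r*dt) * [p_u*0.000000 + p_m*0.000000 + p_d*0.000000] = 0.000000
  V(1,+0) = exp(-r*dt) * [p_u*15.321244 + p_m*0.000000 + p_d*0.000000] = 1.931833
  V(1,+1) = exp(-r*dt) * [p_u*41.168634 + p_m*15.321244 + p_d*0.000000] = 15.382099
  V(0,+0) = exp(-r*dt) * [p_u*15.382099 + p_m*1.931833 + p_d*0.000000] = 3.224500

Answer: Price = V(0,0) = 3.2245


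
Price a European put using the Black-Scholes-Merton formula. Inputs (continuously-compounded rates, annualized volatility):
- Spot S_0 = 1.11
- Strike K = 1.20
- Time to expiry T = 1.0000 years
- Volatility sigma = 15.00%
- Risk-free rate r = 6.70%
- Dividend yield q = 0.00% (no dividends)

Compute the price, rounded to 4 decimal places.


Answer: Price = 0.0730

Derivation:
d1 = (ln(S/K) + (r - q + 0.5*sigma^2) * T) / (sigma * sqrt(T)) = 0.00192306
d2 = d1 - sigma * sqrt(T) = -0.14807694
exp(-rT) = 0.93519520; exp(-qT) = 1.00000000
P = K * exp(-rT) * N(-d2) - S_0 * exp(-qT) * N(-d1)
N(-d1) = 0.49923281; N(-d2) = 0.55885898
P = 1.2000 * 0.93519520 * 0.55885898 - 1.1100 * 1.00000000 * 0.49923281 = 0.0730


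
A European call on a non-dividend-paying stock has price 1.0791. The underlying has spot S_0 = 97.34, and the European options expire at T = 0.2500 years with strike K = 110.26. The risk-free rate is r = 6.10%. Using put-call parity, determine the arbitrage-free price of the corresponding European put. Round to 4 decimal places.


Answer: Put price = 12.3304

Derivation:
Put-call parity: C - P = S_0 * exp(-qT) - K * exp(-rT).
S_0 * exp(-qT) = 97.3400 * 1.00000000 = 97.34000000
K * exp(-rT) = 110.2600 * 0.98486569 = 108.59129124
P = C - S*exp(-qT) + K*exp(-rT)
P = 1.0791 - 97.34000000 + 108.59129124 = 12.3304


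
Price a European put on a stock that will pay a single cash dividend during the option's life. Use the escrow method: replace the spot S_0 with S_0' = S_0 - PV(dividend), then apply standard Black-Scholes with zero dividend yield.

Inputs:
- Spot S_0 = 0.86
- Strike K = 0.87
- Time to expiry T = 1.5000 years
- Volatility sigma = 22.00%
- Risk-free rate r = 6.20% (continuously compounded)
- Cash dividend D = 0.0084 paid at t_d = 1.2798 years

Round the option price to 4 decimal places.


Answer: Price = 0.0615

Derivation:
PV(D) = D * exp(-r * t_d) = 0.0084 * 0.92371878 = 0.00775924
S_0' = S_0 - PV(D) = 0.8600 - 0.00775924 = 0.85224076
d1 = (ln(S_0'/K) + (r + sigma^2/2)*T) / (sigma*sqrt(T)) = 0.40333395
d2 = d1 - sigma*sqrt(T) = 0.13389007
exp(-rT) = 0.91119350
N(-d1) = 0.34335129; N(-d2) = 0.44674475
P = K * exp(-rT) * N(-d2) - S_0' * N(-d1) = 0.8700 * 0.91119350 * 0.44674475 - 0.85224076 * 0.34335129 = 0.0615


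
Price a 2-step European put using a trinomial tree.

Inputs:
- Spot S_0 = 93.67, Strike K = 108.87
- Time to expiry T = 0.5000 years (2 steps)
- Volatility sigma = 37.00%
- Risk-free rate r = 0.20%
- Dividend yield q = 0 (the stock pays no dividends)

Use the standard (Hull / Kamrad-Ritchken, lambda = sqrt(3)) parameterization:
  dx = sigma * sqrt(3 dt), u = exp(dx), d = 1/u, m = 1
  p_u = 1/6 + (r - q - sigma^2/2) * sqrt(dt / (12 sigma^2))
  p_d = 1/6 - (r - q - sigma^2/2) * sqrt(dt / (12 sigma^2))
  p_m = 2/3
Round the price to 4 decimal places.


Answer: Price = V(0,0) = 20.2645

Derivation:
dt = T/N = 0.250000; dx = sigma*sqrt(3*dt) = 0.320429
u = exp(dx) = 1.377719; d = 1/u = 0.725837
p_u = 0.140744, p_m = 0.666667, p_d = 0.192589
Discount per step: exp(-r*dt) = 0.999500
Stock lattice S(k, j) with j the centered position index:
  k=0: S(0,+0) = 93.6700
  k=1: S(1,-1) = 67.9892; S(1,+0) = 93.6700; S(1,+1) = 129.0510
  k=2: S(2,-2) = 49.3491; S(2,-1) = 67.9892; S(2,+0) = 93.6700; S(2,+1) = 129.0510; S(2,+2) = 177.7960
Terminal payoffs V(N, j) = max(K - S_T, 0):
  V(2,-2) = 59.520918; V(2,-1) = 40.880820; V(2,+0) = 15.200000; V(2,+1) = 0.000000; V(2,+2) = 0.000000
Backward induction: V(k, j) = exp(-r*dt) * [p_u * V(k+1, j+1) + p_m * V(k+1, j) + p_d * V(k+1, j-1)]
  V(1,-1) = exp(-r*dt) * [p_u*15.200000 + p_m*40.880820 + p_d*59.520918] = 40.835841
  V(1,+0) = exp(-r*dt) * [p_u*0.000000 + p_m*15.200000 + p_d*40.880820] = 17.997525
  V(1,+1) = exp(-r*dt) * [p_u*0.000000 + p_m*0.000000 + p_d*15.200000] = 2.925888
  V(0,+0) = exp(-r*dt) * [p_u*2.925888 + p_m*17.997525 + p_d*40.835841] = 20.264548


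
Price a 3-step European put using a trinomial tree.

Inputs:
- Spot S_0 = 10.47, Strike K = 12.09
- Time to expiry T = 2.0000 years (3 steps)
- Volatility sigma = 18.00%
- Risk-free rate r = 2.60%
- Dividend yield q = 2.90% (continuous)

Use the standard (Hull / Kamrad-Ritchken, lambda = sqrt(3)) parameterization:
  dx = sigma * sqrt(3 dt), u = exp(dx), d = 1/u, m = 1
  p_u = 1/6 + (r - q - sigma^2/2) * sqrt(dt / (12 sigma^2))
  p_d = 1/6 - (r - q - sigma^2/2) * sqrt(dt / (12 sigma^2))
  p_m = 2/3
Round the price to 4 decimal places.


dt = T/N = 0.666667; dx = sigma*sqrt(3*dt) = 0.254558
u = exp(dx) = 1.289892; d = 1/u = 0.775259
p_u = 0.141525, p_m = 0.666667, p_d = 0.191808
Discount per step: exp(-r*dt) = 0.982816
Stock lattice S(k, j) with j the centered position index:
  k=0: S(0,+0) = 10.4700
  k=1: S(1,-1) = 8.1170; S(1,+0) = 10.4700; S(1,+1) = 13.5052
  k=2: S(2,-2) = 6.2927; S(2,-1) = 8.1170; S(2,+0) = 10.4700; S(2,+1) = 13.5052; S(2,+2) = 17.4202
  k=3: S(3,-3) = 4.8785; S(3,-2) = 6.2927; S(3,-1) = 8.1170; S(3,+0) = 10.4700; S(3,+1) = 13.5052; S(3,+2) = 17.4202; S(3,+3) = 22.4702
Terminal payoffs V(N, j) = max(K - S_T, 0):
  V(3,-3) = 7.211496; V(3,-2) = 5.797257; V(3,-1) = 3.973041; V(3,+0) = 1.620000; V(3,+1) = 0.000000; V(3,+2) = 0.000000; V(3,+3) = 0.000000
Backward induction: V(k, j) = exp(-r*dt) * [p_u * V(k+1, j+1) + p_m * V(k+1, j) + p_d * V(k+1, j-1)]
  V(2,-2) = exp(-r*dt) * [p_u*3.973041 + p_m*5.797257 + p_d*7.211496] = 5.710502
  V(2,-1) = exp(-r*dt) * [p_u*1.620000 + p_m*3.973041 + p_d*5.797257] = 3.921363
  V(2,+0) = exp(-r*dt) * [p_u*0.000000 + p_m*1.620000 + p_d*3.973041] = 1.810408
  V(2,+1) = exp(-r*dt) * [p_u*0.000000 + p_m*0.000000 + p_d*1.620000] = 0.305390
  V(2,+2) = exp(-r*dt) * [p_u*0.000000 + p_m*0.000000 + p_d*0.000000] = 0.000000
  V(1,-1) = exp(-r*dt) * [p_u*1.810408 + p_m*3.921363 + p_d*5.710502] = 3.897634
  V(1,+0) = exp(-r*dt) * [p_u*0.305390 + p_m*1.810408 + p_d*3.921363] = 1.967901
  V(1,+1) = exp(-r*dt) * [p_u*0.000000 + p_m*0.305390 + p_d*1.810408] = 0.541379
  V(0,+0) = exp(-r*dt) * [p_u*0.541379 + p_m*1.967901 + p_d*3.897634] = 2.099444

Answer: Price = V(0,0) = 2.0994


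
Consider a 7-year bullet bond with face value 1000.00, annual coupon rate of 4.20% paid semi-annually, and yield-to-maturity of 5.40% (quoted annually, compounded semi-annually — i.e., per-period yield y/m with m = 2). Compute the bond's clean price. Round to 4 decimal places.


Coupon per period c = face * coupon_rate / m = 21.000000
Periods per year m = 2; per-period yield y/m = 0.027000
Number of cashflows N = 14
Cashflows (t years, CF_t, discount factor 1/(1+y/m)^(m*t), PV):
  t = 0.5000: CF_t = 21.000000, DF = 0.973710, PV = 20.447907
  t = 1.0000: CF_t = 21.000000, DF = 0.948111, PV = 19.910328
  t = 1.5000: CF_t = 21.000000, DF = 0.923185, PV = 19.386882
  t = 2.0000: CF_t = 21.000000, DF = 0.898914, PV = 18.877198
  t = 2.5000: CF_t = 21.000000, DF = 0.875282, PV = 18.380913
  t = 3.0000: CF_t = 21.000000, DF = 0.852270, PV = 17.897676
  t = 3.5000: CF_t = 21.000000, DF = 0.829864, PV = 17.427143
  t = 4.0000: CF_t = 21.000000, DF = 0.808047, PV = 16.968980
  t = 4.5000: CF_t = 21.000000, DF = 0.786803, PV = 16.522863
  t = 5.0000: CF_t = 21.000000, DF = 0.766118, PV = 16.088474
  t = 5.5000: CF_t = 21.000000, DF = 0.745976, PV = 15.665506
  t = 6.0000: CF_t = 21.000000, DF = 0.726365, PV = 15.253657
  t = 6.5000: CF_t = 21.000000, DF = 0.707268, PV = 14.852636
  t = 7.0000: CF_t = 1021.000000, DF = 0.688674, PV = 703.136320
Price P = sum_t PV_t = 930.816481

Answer: Price = 930.8165


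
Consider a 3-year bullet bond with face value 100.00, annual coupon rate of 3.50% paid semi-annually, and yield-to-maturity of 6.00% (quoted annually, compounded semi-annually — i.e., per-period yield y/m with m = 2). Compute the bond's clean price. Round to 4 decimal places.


Answer: Price = 93.2285

Derivation:
Coupon per period c = face * coupon_rate / m = 1.750000
Periods per year m = 2; per-period yield y/m = 0.030000
Number of cashflows N = 6
Cashflows (t years, CF_t, discount factor 1/(1+y/m)^(m*t), PV):
  t = 0.5000: CF_t = 1.750000, DF = 0.970874, PV = 1.699029
  t = 1.0000: CF_t = 1.750000, DF = 0.942596, PV = 1.649543
  t = 1.5000: CF_t = 1.750000, DF = 0.915142, PV = 1.601498
  t = 2.0000: CF_t = 1.750000, DF = 0.888487, PV = 1.554852
  t = 2.5000: CF_t = 1.750000, DF = 0.862609, PV = 1.509565
  t = 3.0000: CF_t = 101.750000, DF = 0.837484, PV = 85.214023
Price P = sum_t PV_t = 93.228511


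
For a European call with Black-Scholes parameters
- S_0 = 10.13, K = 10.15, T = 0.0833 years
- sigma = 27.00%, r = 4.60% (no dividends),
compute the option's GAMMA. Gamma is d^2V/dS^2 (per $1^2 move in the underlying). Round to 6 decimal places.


Answer: Gamma = 0.504379

Derivation:
d1 = 0.0628243978; d2 = -0.0151022985
phi(d1) = 0.3981557631; exp(-qT) = 1.0000000000; exp(-rT) = 0.9961755320
Gamma = exp(-qT) * phi(d1) / (S * sigma * sqrt(T)) = 1.0000000000 * 0.3981557631 / (10.1300 * 0.2700 * 0.2886173938) = 0.504379


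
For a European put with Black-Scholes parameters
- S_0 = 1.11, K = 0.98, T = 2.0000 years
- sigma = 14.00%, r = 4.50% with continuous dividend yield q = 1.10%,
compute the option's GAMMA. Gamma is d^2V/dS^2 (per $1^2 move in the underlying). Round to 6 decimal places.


Answer: Gamma = 1.000095

Derivation:
d1 = 1.0715835707; d2 = 0.8735936719
phi(d1) = 0.2246786303; exp(-qT) = 0.9782402351; exp(-rT) = 0.9139311853
Gamma = exp(-qT) * phi(d1) / (S * sigma * sqrt(T)) = 0.9782402351 * 0.2246786303 / (1.1100 * 0.1400 * 1.4142135624) = 1.000095


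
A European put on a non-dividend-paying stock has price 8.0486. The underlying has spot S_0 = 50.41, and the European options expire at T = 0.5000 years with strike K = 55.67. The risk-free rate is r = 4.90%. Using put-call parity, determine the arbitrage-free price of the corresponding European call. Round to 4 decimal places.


Put-call parity: C - P = S_0 * exp(-qT) - K * exp(-rT).
S_0 * exp(-qT) = 50.4100 * 1.00000000 = 50.41000000
K * exp(-rT) = 55.6700 * 0.97579769 = 54.32265734
C = P + S*exp(-qT) - K*exp(-rT)
C = 8.0486 + 50.41000000 - 54.32265734 = 4.1359

Answer: Call price = 4.1359


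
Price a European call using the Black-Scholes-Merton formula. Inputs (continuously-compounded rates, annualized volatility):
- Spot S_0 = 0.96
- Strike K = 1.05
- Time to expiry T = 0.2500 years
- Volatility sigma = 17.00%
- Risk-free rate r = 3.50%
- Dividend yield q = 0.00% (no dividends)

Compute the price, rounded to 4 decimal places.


Answer: Price = 0.0078

Derivation:
d1 = (ln(S/K) + (r - q + 0.5*sigma^2) * T) / (sigma * sqrt(T)) = -0.90881951
d2 = d1 - sigma * sqrt(T) = -0.99381951
exp(-rT) = 0.99128817; exp(-qT) = 1.00000000
C = S_0 * exp(-qT) * N(d1) - K * exp(-rT) * N(d2)
N(d1) = 0.18172270; N(d2) = 0.16015537
C = 0.9600 * 1.00000000 * 0.18172270 - 1.0500 * 0.99128817 * 0.16015537 = 0.0078


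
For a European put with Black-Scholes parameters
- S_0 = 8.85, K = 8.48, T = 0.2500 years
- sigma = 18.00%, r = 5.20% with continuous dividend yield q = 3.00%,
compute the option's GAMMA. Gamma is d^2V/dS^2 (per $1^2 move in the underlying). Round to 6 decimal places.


Answer: Gamma = 0.420009

Derivation:
d1 = 0.5806334357; d2 = 0.4906334357
phi(d1) = 0.3370560215; exp(-qT) = 0.9925280548; exp(-rT) = 0.9870841350
Gamma = exp(-qT) * phi(d1) / (S * sigma * sqrt(T)) = 0.9925280548 * 0.3370560215 / (8.8500 * 0.1800 * 0.5000000000) = 0.420009


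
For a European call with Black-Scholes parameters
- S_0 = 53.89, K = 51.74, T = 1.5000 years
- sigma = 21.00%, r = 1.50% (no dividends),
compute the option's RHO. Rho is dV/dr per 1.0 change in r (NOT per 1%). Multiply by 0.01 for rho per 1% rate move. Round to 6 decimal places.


Answer: Rho = 41.480987

Derivation:
d1 = 0.3743782828; d2 = 0.1171818598
phi(d1) = 0.3719417279; exp(-qT) = 1.0000000000; exp(-rT) = 0.9777512372
N(d2) = 0.5466420292
Rho = K*T*exp(-rT)*N(d2) = 51.7400 * 1.5000 * 0.9777512372 * 0.5466420292 = 41.480987


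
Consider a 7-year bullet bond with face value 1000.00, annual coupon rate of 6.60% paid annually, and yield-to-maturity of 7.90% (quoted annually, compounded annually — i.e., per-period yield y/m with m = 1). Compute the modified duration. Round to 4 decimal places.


Answer: Modified duration = 5.3552

Derivation:
Coupon per period c = face * coupon_rate / m = 66.000000
Periods per year m = 1; per-period yield y/m = 0.079000
Number of cashflows N = 7
Cashflows (t years, CF_t, discount factor 1/(1+y/m)^(m*t), PV):
  t = 1.0000: CF_t = 66.000000, DF = 0.926784, PV = 61.167748
  t = 2.0000: CF_t = 66.000000, DF = 0.858929, PV = 56.689294
  t = 3.0000: CF_t = 66.000000, DF = 0.796041, PV = 52.538734
  t = 4.0000: CF_t = 66.000000, DF = 0.737758, PV = 48.692061
  t = 5.0000: CF_t = 66.000000, DF = 0.683743, PV = 45.127026
  t = 6.0000: CF_t = 66.000000, DF = 0.633682, PV = 41.823008
  t = 7.0000: CF_t = 1066.000000, DF = 0.587286, PV = 626.047221
Price P = sum_t PV_t = 932.085091
First compute Macaulay numerator sum_t t * PV_t:
  t * PV_t at t = 1.0000: 61.167748
  t * PV_t at t = 2.0000: 113.378587
  t * PV_t at t = 3.0000: 157.616201
  t * PV_t at t = 4.0000: 194.768244
  t * PV_t at t = 5.0000: 225.635129
  t * PV_t at t = 6.0000: 250.938049
  t * PV_t at t = 7.0000: 4382.330545
Macaulay duration D = 5385.834505 / 932.085091 = 5.778265
Modified duration = D / (1 + y/m) = 5.778265 / (1 + 0.079000) = 5.355204


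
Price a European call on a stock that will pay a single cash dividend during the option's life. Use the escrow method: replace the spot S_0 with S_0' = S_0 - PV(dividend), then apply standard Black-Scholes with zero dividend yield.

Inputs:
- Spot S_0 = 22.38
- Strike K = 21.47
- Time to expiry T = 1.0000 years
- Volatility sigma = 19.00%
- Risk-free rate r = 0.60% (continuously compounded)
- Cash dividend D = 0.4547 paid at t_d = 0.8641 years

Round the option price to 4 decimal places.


Answer: Price = 1.9470

Derivation:
PV(D) = D * exp(-r * t_d) = 0.4547 * 0.99482882 = 0.45234866
S_0' = S_0 - PV(D) = 22.3800 - 0.45234866 = 21.92765134
d1 = (ln(S_0'/K) + (r + sigma^2/2)*T) / (sigma*sqrt(T)) = 0.23758867
d2 = d1 - sigma*sqrt(T) = 0.04758867
exp(-rT) = 0.99401796
N(d1) = 0.59389993; N(d2) = 0.51897797
C = S_0' * N(d1) - K * exp(-rT) * N(d2) = 21.92765134 * 0.59389993 - 21.4700 * 0.99401796 * 0.51897797 = 1.9470


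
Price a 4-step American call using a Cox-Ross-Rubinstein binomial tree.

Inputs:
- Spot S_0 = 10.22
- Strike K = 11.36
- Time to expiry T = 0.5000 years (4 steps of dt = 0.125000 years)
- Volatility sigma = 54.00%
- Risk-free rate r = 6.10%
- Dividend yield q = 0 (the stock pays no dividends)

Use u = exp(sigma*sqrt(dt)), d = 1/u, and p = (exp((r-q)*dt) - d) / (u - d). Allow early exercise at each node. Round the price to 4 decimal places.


Answer: Price = V(0,0) = 1.2898

Derivation:
dt = T/N = 0.125000
u = exp(sigma*sqrt(dt)) = 1.210361; d = 1/u = 0.826200
p = (exp((r-q)*dt) - d) / (u - d) = 0.472339
Discount per step: exp(-r*dt) = 0.992404
Stock lattice S(k, i) with i counting down-moves:
  k=0: S(0,0) = 10.2200
  k=1: S(1,0) = 12.3699; S(1,1) = 8.4438
  k=2: S(2,0) = 14.9720; S(2,1) = 10.2200; S(2,2) = 6.9762
  k=3: S(3,0) = 18.1216; S(3,1) = 12.3699; S(3,2) = 8.4438; S(3,3) = 5.7638
  k=4: S(4,0) = 21.9336; S(4,1) = 14.9720; S(4,2) = 10.2200; S(4,3) = 6.9762; S(4,4) = 4.7620
Terminal payoffs V(N, i) = max(S_T - K, 0):
  V(4,0) = 10.573648; V(4,1) = 3.612037; V(4,2) = 0.000000; V(4,3) = 0.000000; V(4,4) = 0.000000
Backward induction: V(k, i) = exp(-r*dt) * [p * V(k+1, i) + (1-p) * V(k+1, i+1)]; then take max(V_cont, immediate exercise) for American.
  V(3,0) = exp(-r*dt) * [p*10.573648 + (1-p)*3.612037] = 6.847863; exercise = 6.761572; V(3,0) = max -> 6.847863
  V(3,1) = exp(-r*dt) * [p*3.612037 + (1-p)*0.000000] = 1.693146; exercise = 1.009892; V(3,1) = max -> 1.693146
  V(3,2) = exp(-r*dt) * [p*0.000000 + (1-p)*0.000000] = 0.000000; exercise = 0.000000; V(3,2) = max -> 0.000000
  V(3,3) = exp(-r*dt) * [p*0.000000 + (1-p)*0.000000] = 0.000000; exercise = 0.000000; V(3,3) = max -> 0.000000
  V(2,0) = exp(-r*dt) * [p*6.847863 + (1-p)*1.693146] = 4.096565; exercise = 3.612037; V(2,0) = max -> 4.096565
  V(2,1) = exp(-r*dt) * [p*1.693146 + (1-p)*0.000000] = 0.793664; exercise = 0.000000; V(2,1) = max -> 0.793664
  V(2,2) = exp(-r*dt) * [p*0.000000 + (1-p)*0.000000] = 0.000000; exercise = 0.000000; V(2,2) = max -> 0.000000
  V(1,0) = exp(-r*dt) * [p*4.096565 + (1-p)*0.793664] = 2.335874; exercise = 1.009892; V(1,0) = max -> 2.335874
  V(1,1) = exp(-r*dt) * [p*0.793664 + (1-p)*0.000000] = 0.372031; exercise = 0.000000; V(1,1) = max -> 0.372031
  V(0,0) = exp(-r*dt) * [p*2.335874 + (1-p)*0.372031] = 1.289759; exercise = 0.000000; V(0,0) = max -> 1.289759


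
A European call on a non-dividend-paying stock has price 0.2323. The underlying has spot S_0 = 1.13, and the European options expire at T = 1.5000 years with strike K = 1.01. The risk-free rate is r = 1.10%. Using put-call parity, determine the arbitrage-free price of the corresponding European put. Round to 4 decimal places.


Put-call parity: C - P = S_0 * exp(-qT) - K * exp(-rT).
S_0 * exp(-qT) = 1.1300 * 1.00000000 = 1.13000000
K * exp(-rT) = 1.0100 * 0.98363538 = 0.99347173
P = C - S*exp(-qT) + K*exp(-rT)
P = 0.2323 - 1.13000000 + 0.99347173 = 0.0958

Answer: Put price = 0.0958


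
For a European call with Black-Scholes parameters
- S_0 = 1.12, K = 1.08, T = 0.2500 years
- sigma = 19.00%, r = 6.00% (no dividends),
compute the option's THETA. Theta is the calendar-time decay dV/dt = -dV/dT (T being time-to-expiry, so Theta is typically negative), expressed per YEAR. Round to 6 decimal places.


d1 = 0.5882120439; d2 = 0.4932120439
phi(d1) = 0.3355664641; exp(-qT) = 1.0000000000; exp(-rT) = 0.9851119396
Theta = -S*exp(-qT)*phi(d1)*sigma/(2*sqrt(T)) - r*K*exp(-rT)*N(d2) + q*S*exp(-qT)*N(d1)
N(d1) = 0.7218050128; N(d2) = 0.6890686156; sqrt(T) = 0.5000000000
Term 1 = -1.1200 * 1.0000000000 * 0.3355664641 * 0.1900 / (2 * 0.5000000000) = -0.0714085436
Term 2 = -0.0600 * 1.0800 * 0.9851119396 * 0.6890686156 = -0.0439868699
Term 3 = 0 (no dividend yield, q = 0)
Theta = -0.0714085436 + (-0.0439868699) + (0.0000000000) = -0.115395

Answer: Theta = -0.115395


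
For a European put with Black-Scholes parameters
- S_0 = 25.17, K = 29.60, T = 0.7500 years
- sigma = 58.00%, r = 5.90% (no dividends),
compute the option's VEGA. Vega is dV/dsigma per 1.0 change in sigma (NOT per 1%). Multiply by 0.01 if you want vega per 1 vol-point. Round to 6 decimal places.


d1 = 0.0164812554; d2 = -0.4858134788
phi(d1) = 0.3988881014; exp(-qT) = 1.0000000000; exp(-rT) = 0.9567147489
Vega = S * exp(-qT) * phi(d1) * sqrt(T) = 25.1700 * 1.0000000000 * 0.3988881014 * 0.8660254038 = 8.694907

Answer: Vega = 8.694907


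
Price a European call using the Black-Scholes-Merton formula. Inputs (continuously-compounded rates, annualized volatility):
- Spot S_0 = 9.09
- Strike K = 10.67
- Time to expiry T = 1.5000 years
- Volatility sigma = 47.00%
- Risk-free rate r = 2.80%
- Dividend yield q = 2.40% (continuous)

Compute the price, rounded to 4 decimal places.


d1 = (ln(S/K) + (r - q + 0.5*sigma^2) * T) / (sigma * sqrt(T)) = 0.01982843
d2 = d1 - sigma * sqrt(T) = -0.55580166
exp(-rT) = 0.95886978; exp(-qT) = 0.96464029
C = S_0 * exp(-qT) * N(d1) - K * exp(-rT) * N(d2)
N(d1) = 0.50790988; N(d2) = 0.28917323
C = 9.0900 * 0.96464029 * 0.50790988 - 10.6700 * 0.95886978 * 0.28917323 = 1.4951

Answer: Price = 1.4951


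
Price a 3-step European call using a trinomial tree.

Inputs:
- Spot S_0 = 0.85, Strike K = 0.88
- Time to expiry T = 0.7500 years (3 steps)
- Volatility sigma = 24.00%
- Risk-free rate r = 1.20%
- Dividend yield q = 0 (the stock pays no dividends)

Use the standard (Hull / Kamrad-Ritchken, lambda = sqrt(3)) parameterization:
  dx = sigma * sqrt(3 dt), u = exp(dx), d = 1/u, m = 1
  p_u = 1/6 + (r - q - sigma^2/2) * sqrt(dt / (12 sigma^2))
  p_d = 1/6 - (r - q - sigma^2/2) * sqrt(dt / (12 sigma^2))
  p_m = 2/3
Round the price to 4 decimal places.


Answer: Price = V(0,0) = 0.0591

Derivation:
dt = T/N = 0.250000; dx = sigma*sqrt(3*dt) = 0.207846
u = exp(dx) = 1.231024; d = 1/u = 0.812332
p_u = 0.156563, p_m = 0.666667, p_d = 0.176770
Discount per step: exp(-r*dt) = 0.997004
Stock lattice S(k, j) with j the centered position index:
  k=0: S(0,+0) = 0.8500
  k=1: S(1,-1) = 0.6905; S(1,+0) = 0.8500; S(1,+1) = 1.0464
  k=2: S(2,-2) = 0.5609; S(2,-1) = 0.6905; S(2,+0) = 0.8500; S(2,+1) = 1.0464; S(2,+2) = 1.2881
  k=3: S(3,-3) = 0.4556; S(3,-2) = 0.5609; S(3,-1) = 0.6905; S(3,+0) = 0.8500; S(3,+1) = 1.0464; S(3,+2) = 1.2881; S(3,+3) = 1.5857
Terminal payoffs V(N, j) = max(S_T - K, 0):
  V(3,-3) = 0.000000; V(3,-2) = 0.000000; V(3,-1) = 0.000000; V(3,+0) = 0.000000; V(3,+1) = 0.166370; V(3,+2) = 0.408106; V(3,+3) = 0.705690
Backward induction: V(k, j) = exp(-r*dt) * [p_u * V(k+1, j+1) + p_m * V(k+1, j) + p_d * V(k+1, j-1)]
  V(2,-2) = exp(-r*dt) * [p_u*0.000000 + p_m*0.000000 + p_d*0.000000] = 0.000000
  V(2,-1) = exp(-r*dt) * [p_u*0.000000 + p_m*0.000000 + p_d*0.000000] = 0.000000
  V(2,+0) = exp(-r*dt) * [p_u*0.166370 + p_m*0.000000 + p_d*0.000000] = 0.025969
  V(2,+1) = exp(-r*dt) * [p_u*0.408106 + p_m*0.166370 + p_d*0.000000] = 0.174284
  V(2,+2) = exp(-r*dt) * [p_u*0.705690 + p_m*0.408106 + p_d*0.166370] = 0.410731
  V(1,-1) = exp(-r*dt) * [p_u*0.025969 + p_m*0.000000 + p_d*0.000000] = 0.004054
  V(1,+0) = exp(-r*dt) * [p_u*0.174284 + p_m*0.025969 + p_d*0.000000] = 0.044466
  V(1,+1) = exp(-r*dt) * [p_u*0.410731 + p_m*0.174284 + p_d*0.025969] = 0.184531
  V(0,+0) = exp(-r*dt) * [p_u*0.184531 + p_m*0.044466 + p_d*0.004054] = 0.059074


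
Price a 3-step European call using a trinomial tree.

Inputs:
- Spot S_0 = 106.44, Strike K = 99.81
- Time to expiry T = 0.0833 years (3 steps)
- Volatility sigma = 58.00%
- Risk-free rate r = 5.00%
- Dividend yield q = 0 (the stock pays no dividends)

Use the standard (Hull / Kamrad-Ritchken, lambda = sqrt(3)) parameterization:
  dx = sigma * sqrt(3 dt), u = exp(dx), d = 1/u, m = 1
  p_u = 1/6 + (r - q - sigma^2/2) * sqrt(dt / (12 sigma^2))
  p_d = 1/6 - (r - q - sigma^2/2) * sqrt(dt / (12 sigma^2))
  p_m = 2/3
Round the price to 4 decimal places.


dt = T/N = 0.027767; dx = sigma*sqrt(3*dt) = 0.167398
u = exp(dx) = 1.182225; d = 1/u = 0.845863
p_u = 0.156864, p_m = 0.666667, p_d = 0.176470
Discount per step: exp(-r*dt) = 0.998613
Stock lattice S(k, j) with j the centered position index:
  k=0: S(0,+0) = 106.4400
  k=1: S(1,-1) = 90.0336; S(1,+0) = 106.4400; S(1,+1) = 125.8360
  k=2: S(2,-2) = 76.1561; S(2,-1) = 90.0336; S(2,+0) = 106.4400; S(2,+1) = 125.8360; S(2,+2) = 148.7664
  k=3: S(3,-3) = 64.4176; S(3,-2) = 76.1561; S(3,-1) = 90.0336; S(3,+0) = 106.4400; S(3,+1) = 125.8360; S(3,+2) = 148.7664; S(3,+3) = 175.8754
Terminal payoffs V(N, j) = max(S_T - K, 0):
  V(3,-3) = 0.000000; V(3,-2) = 0.000000; V(3,-1) = 0.000000; V(3,+0) = 6.630000; V(3,+1) = 26.026008; V(3,+2) = 48.956449; V(3,+3) = 76.065386
Backward induction: V(k, j) = exp(-r*dt) * [p_u * V(k+1, j+1) + p_m * V(k+1, j) + p_d * V(k+1, j-1)]
  V(2,-2) = exp(-r*dt) * [p_u*0.000000 + p_m*0.000000 + p_d*0.000000] = 0.000000
  V(2,-1) = exp(-r*dt) * [p_u*6.630000 + p_m*0.000000 + p_d*0.000000] = 1.038563
  V(2,+0) = exp(-r*dt) * [p_u*26.026008 + p_m*6.630000 + p_d*0.000000] = 8.490738
  V(2,+1) = exp(-r*dt) * [p_u*48.956449 + p_m*26.026008 + p_d*6.630000] = 26.163803
  V(2,+2) = exp(-r*dt) * [p_u*76.065386 + p_m*48.956449 + p_d*26.026008] = 49.094121
  V(1,-1) = exp(-r*dt) * [p_u*8.490738 + p_m*1.038563 + p_d*0.000000] = 2.021455
  V(1,+0) = exp(-r*dt) * [p_u*26.163803 + p_m*8.490738 + p_d*1.038563] = 9.934114
  V(1,+1) = exp(-r*dt) * [p_u*49.094121 + p_m*26.163803 + p_d*8.490738] = 26.605013
  V(0,+0) = exp(-r*dt) * [p_u*26.605013 + p_m*9.934114 + p_d*2.021455] = 11.137354

Answer: Price = V(0,0) = 11.1374


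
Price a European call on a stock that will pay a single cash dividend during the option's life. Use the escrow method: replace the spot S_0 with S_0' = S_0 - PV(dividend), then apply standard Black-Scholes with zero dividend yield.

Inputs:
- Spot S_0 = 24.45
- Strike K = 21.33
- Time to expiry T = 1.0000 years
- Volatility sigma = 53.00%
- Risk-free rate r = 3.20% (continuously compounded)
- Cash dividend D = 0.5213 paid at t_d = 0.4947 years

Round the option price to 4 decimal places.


Answer: Price = 6.4736

Derivation:
PV(D) = D * exp(-r * t_d) = 0.5213 * 0.98429424 = 0.51311259
S_0' = S_0 - PV(D) = 24.4500 - 0.51311259 = 23.93688741
d1 = (ln(S_0'/K) + (r + sigma^2/2)*T) / (sigma*sqrt(T)) = 0.54293612
d2 = d1 - sigma*sqrt(T) = 0.01293612
exp(-rT) = 0.96850658
N(d1) = 0.70641311; N(d2) = 0.50516062
C = S_0' * N(d1) - K * exp(-rT) * N(d2) = 23.93688741 * 0.70641311 - 21.3300 * 0.96850658 * 0.50516062 = 6.4736


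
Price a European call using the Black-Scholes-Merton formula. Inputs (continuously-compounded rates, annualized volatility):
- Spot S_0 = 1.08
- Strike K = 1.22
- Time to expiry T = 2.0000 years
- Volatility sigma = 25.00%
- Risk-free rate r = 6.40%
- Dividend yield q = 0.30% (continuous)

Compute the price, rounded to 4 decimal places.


Answer: Price = 0.1507

Derivation:
d1 = (ln(S/K) + (r - q + 0.5*sigma^2) * T) / (sigma * sqrt(T)) = 0.17708834
d2 = d1 - sigma * sqrt(T) = -0.17646505
exp(-rT) = 0.87985338; exp(-qT) = 0.99401796
C = S_0 * exp(-qT) * N(d1) - K * exp(-rT) * N(d2)
N(d1) = 0.57028050; N(d2) = 0.42996430
C = 1.0800 * 0.99401796 * 0.57028050 - 1.2200 * 0.87985338 * 0.42996430 = 0.1507


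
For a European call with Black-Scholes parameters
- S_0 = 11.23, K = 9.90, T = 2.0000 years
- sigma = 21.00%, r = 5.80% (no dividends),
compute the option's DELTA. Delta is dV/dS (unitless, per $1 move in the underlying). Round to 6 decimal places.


Answer: Delta = 0.832359

Derivation:
d1 = 0.9635306765; d2 = 0.6665458284
phi(d1) = 0.2507912860; exp(-qT) = 1.0000000000; exp(-rT) = 0.8904752233
N(d1) = 0.8323593614
Delta = exp(-qT) * N(d1) = 1.0000000000 * 0.8323593614 = 0.832359


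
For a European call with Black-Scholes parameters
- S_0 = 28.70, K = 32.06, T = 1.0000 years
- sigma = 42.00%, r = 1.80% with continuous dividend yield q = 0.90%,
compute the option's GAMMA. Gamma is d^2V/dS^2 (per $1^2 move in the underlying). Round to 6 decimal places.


d1 = -0.0321714867; d2 = -0.4521714867
phi(d1) = 0.3987358803; exp(-qT) = 0.9910403788; exp(-rT) = 0.9821610324
Gamma = exp(-qT) * phi(d1) / (S * sigma * sqrt(T)) = 0.9910403788 * 0.3987358803 / (28.7000 * 0.4200 * 1.0000000000) = 0.032783

Answer: Gamma = 0.032783


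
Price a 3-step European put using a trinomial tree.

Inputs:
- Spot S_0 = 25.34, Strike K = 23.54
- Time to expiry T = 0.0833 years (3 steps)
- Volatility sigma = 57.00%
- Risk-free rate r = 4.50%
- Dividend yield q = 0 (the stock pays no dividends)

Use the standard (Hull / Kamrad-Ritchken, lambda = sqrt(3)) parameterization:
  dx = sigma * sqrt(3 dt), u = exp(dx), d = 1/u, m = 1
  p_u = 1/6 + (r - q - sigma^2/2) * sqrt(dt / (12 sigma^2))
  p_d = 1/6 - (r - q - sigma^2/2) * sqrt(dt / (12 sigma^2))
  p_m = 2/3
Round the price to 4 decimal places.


dt = T/N = 0.027767; dx = sigma*sqrt(3*dt) = 0.164512
u = exp(dx) = 1.178818; d = 1/u = 0.848308
p_u = 0.156755, p_m = 0.666667, p_d = 0.176578
Discount per step: exp(-r*dt) = 0.998751
Stock lattice S(k, j) with j the centered position index:
  k=0: S(0,+0) = 25.3400
  k=1: S(1,-1) = 21.4961; S(1,+0) = 25.3400; S(1,+1) = 29.8712
  k=2: S(2,-2) = 18.2353; S(2,-1) = 21.4961; S(2,+0) = 25.3400; S(2,+1) = 29.8712; S(2,+2) = 35.2127
  k=3: S(3,-3) = 15.4692; S(3,-2) = 18.2353; S(3,-1) = 21.4961; S(3,+0) = 25.3400; S(3,+1) = 29.8712; S(3,+2) = 35.2127; S(3,+3) = 41.5094
Terminal payoffs V(N, j) = max(K - S_T, 0):
  V(3,-3) = 8.070839; V(3,-2) = 5.304680; V(3,-1) = 2.043884; V(3,+0) = 0.000000; V(3,+1) = 0.000000; V(3,+2) = 0.000000; V(3,+3) = 0.000000
Backward induction: V(k, j) = exp(-r*dt) * [p_u * V(k+1, j+1) + p_m * V(k+1, j) + p_d * V(k+1, j-1)]
  V(2,-2) = exp(-r*dt) * [p_u*2.043884 + p_m*5.304680 + p_d*8.070839] = 5.275383
  V(2,-1) = exp(-r*dt) * [p_u*0.000000 + p_m*2.043884 + p_d*5.304680] = 2.296410
  V(2,+0) = exp(-r*dt) * [p_u*0.000000 + p_m*0.000000 + p_d*2.043884] = 0.360455
  V(2,+1) = exp(-r*dt) * [p_u*0.000000 + p_m*0.000000 + p_d*0.000000] = 0.000000
  V(2,+2) = exp(-r*dt) * [p_u*0.000000 + p_m*0.000000 + p_d*0.000000] = 0.000000
  V(1,-1) = exp(-r*dt) * [p_u*0.360455 + p_m*2.296410 + p_d*5.275383] = 2.515816
  V(1,+0) = exp(-r*dt) * [p_u*0.000000 + p_m*0.360455 + p_d*2.296410] = 0.644993
  V(1,+1) = exp(-r*dt) * [p_u*0.000000 + p_m*0.000000 + p_d*0.360455] = 0.063569
  V(0,+0) = exp(-r*dt) * [p_u*0.063569 + p_m*0.644993 + p_d*2.515816] = 0.883095

Answer: Price = V(0,0) = 0.8831


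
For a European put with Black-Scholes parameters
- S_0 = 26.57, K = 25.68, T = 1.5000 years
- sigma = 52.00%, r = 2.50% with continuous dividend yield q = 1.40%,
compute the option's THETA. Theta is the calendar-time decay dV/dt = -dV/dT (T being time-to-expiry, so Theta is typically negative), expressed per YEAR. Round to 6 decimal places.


Answer: Theta = -1.794030

Derivation:
d1 = 0.3978384002; d2 = -0.2390289329
phi(d1) = 0.3685878380; exp(-qT) = 0.9792189646; exp(-rT) = 0.9631944177
Theta = -S*exp(-qT)*phi(d1)*sigma/(2*sqrt(T)) + r*K*exp(-rT)*N(-d2) - q*S*exp(-qT)*N(-d1)
N(-d1) = 0.3453746547; N(-d2) = 0.5944584262; sqrt(T) = 1.2247448714
Term 1 = -26.5700 * 0.9792189646 * 0.3685878380 * 0.5200 / (2 * 1.2247448714) = -2.0358233433
Term 2 = 0.0250 * 25.6800 * 0.9631944177 * 0.5944584262 = 0.3675957422
Term 3 = -0.0140 * 26.5700 * 0.9792189646 * 0.3453746547 = -0.1258026732
Theta = -2.0358233433 + (0.3675957422) + (-0.1258026732) = -1.794030


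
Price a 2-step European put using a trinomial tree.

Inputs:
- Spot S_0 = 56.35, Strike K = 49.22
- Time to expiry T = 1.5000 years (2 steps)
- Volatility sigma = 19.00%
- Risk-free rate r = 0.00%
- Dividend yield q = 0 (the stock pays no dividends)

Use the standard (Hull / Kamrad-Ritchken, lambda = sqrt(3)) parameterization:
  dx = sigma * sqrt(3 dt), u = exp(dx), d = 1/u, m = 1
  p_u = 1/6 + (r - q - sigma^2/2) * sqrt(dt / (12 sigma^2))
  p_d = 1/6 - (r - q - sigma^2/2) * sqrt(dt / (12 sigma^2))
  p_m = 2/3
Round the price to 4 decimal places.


dt = T/N = 0.750000; dx = sigma*sqrt(3*dt) = 0.285000
u = exp(dx) = 1.329762; d = 1/u = 0.752014
p_u = 0.142917, p_m = 0.666667, p_d = 0.190417
Discount per step: exp(-r*dt) = 1.000000
Stock lattice S(k, j) with j the centered position index:
  k=0: S(0,+0) = 56.3500
  k=1: S(1,-1) = 42.3760; S(1,+0) = 56.3500; S(1,+1) = 74.9321
  k=2: S(2,-2) = 31.8674; S(2,-1) = 42.3760; S(2,+0) = 56.3500; S(2,+1) = 74.9321; S(2,+2) = 99.6418
Terminal payoffs V(N, j) = max(K - S_T, 0):
  V(2,-2) = 17.352642; V(2,-1) = 6.843997; V(2,+0) = 0.000000; V(2,+1) = 0.000000; V(2,+2) = 0.000000
Backward induction: V(k, j) = exp(-r*dt) * [p_u * V(k+1, j+1) + p_m * V(k+1, j) + p_d * V(k+1, j-1)]
  V(1,-1) = exp(-r*dt) * [p_u*0.000000 + p_m*6.843997 + p_d*17.352642] = 7.866897
  V(1,+0) = exp(-r*dt) * [p_u*0.000000 + p_m*0.000000 + p_d*6.843997] = 1.303211
  V(1,+1) = exp(-r*dt) * [p_u*0.000000 + p_m*0.000000 + p_d*0.000000] = 0.000000
  V(0,+0) = exp(-r*dt) * [p_u*0.000000 + p_m*1.303211 + p_d*7.866897] = 2.366796

Answer: Price = V(0,0) = 2.3668
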